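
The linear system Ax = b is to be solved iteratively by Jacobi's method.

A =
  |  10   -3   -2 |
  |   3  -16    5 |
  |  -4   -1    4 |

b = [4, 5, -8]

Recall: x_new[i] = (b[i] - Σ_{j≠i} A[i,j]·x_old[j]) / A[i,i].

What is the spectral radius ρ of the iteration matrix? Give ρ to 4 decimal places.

0.6948

A = D + L + U where D = diag(10, -16, 4).
Jacobi: T = -D⁻¹(L+U), T[0,1] = -(-3)/(10) = +0.3000; T[0,0] = 0.
  T[0,:] = [+0.0000  +0.3000  +0.2000]
  T[1,:] = [+0.1875  +0.0000  +0.3125]
  T[2,:] = [+1.0000  +0.2500  +0.0000]
|roots of det(T-λI)|: 0.6948, 0.3852, 0.3852.
spectral radius ρ = 0.6948; 0.6948 < 1 ⇒ converges.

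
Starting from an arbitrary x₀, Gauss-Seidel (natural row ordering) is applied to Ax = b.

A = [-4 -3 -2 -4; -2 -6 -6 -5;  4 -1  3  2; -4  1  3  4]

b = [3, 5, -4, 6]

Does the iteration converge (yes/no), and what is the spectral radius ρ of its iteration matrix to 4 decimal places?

Let D = diag(-4, -6, 3, 4); L, U the strict triangles.
T_GS = -(D+L)⁻¹U: row 0 first, T[0,3] = -(-4)/(-4) = -1.0000; later rows by forward substitution.
  T[0,:] = [+0.0000 -0.7500 -0.5000 -1.0000]
  T[1,:] = [+0.0000 +0.2500 -0.8333 -0.5000]
  T[2,:] = [+0.0000 +1.0833 +0.3889 +0.5000]
  T[3,:] = [+0.0000 -1.6250 -0.5833 -1.2500]
moduli |λ_i(T)| = 1.2137, 0.6418, 0.6418, 0.0000.
ρ(T) = max|λ| = 1.2137; 1.2137 > 1 ⇒ diverges.

no, ρ = 1.2137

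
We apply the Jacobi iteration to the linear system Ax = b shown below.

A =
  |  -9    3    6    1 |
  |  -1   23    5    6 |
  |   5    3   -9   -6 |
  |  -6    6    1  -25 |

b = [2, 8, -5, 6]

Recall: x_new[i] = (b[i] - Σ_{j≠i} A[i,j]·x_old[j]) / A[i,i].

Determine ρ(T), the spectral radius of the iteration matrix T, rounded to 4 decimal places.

A = D + L + U where D = diag(-9, 23, -9, -25).
T_J = -D⁻¹(L+U): T[0,2] = -(6)/(-9) = +0.6667; T[0,0] = 0.
  T[0,:] = [+0.0000 +0.3333 +0.6667 +0.1111]
  T[1,:] = [+0.0435 +0.0000 -0.2174 -0.2609]
  T[2,:] = [+0.5556 +0.3333 +0.0000 -0.6667]
  T[3,:] = [-0.2400 +0.2400 +0.0400 +0.0000]
moduli |λ_i(T)| = 0.6561, 0.4063, 0.4063, 0.1314.
spectral radius ρ = 0.6561; 0.6561 < 1 ⇒ converges.

0.6561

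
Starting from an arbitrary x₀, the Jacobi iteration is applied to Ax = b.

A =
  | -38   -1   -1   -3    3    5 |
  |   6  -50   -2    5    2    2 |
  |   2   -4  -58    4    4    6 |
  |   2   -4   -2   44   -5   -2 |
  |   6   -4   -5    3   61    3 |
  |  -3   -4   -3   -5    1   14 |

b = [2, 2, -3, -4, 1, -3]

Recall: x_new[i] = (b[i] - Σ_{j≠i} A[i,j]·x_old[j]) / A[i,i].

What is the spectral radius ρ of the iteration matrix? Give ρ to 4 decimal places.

Let D = diag(-38, -50, -58, 44, 61, 14); L, U the strict triangles.
T_J = -D⁻¹(L+U): T[3,0] = -(2)/(44) = -0.0455; T[3,3] = 0.
  T[0,:] = [+0.0000  -0.0263  -0.0263  -0.0789  +0.0789  +0.1316]
  T[1,:] = [+0.1200  +0.0000  -0.0400  +0.1000  +0.0400  +0.0400]
  T[2,:] = [+0.0345  -0.0690  +0.0000  +0.0690  +0.0690  +0.1034]
  T[3,:] = [-0.0455  +0.0909  +0.0455  +0.0000  +0.1136  +0.0455]
  T[4,:] = [-0.0984  +0.0656  +0.0820  -0.0492  +0.0000  -0.0492]
  T[5,:] = [+0.2143  +0.2857  +0.2143  +0.3571  -0.0714  +0.0000]
|roots of det(T-λI)|: 0.2901, 0.2235, 0.2235, 0.0989, 0.0352, 0.0352.
ρ(T) = max|λ| = 0.2901; 0.2901 < 1 ⇒ converges.

0.2901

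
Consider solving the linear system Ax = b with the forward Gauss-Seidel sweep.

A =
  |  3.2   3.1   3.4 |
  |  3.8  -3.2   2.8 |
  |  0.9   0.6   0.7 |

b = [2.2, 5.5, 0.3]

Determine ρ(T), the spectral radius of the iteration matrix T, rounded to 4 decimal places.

Diagonal D = diag(3.2, -3.2, 0.7); L, U strict lower/upper.
GS T = -(D+L)⁻¹U: row 0 first, T[0,2] = -(3.4)/(3.2) = -1.0625; later rows by forward substitution.
  T[0,:] = [+0.0000, -0.9688, -1.0625]
  T[1,:] = [+0.0000, -1.1504, -0.3867]
  T[2,:] = [+0.0000, +2.2316, +1.6975]
|eigenvalues of T|: 1.3528, 0.8056, 0.0000.
ρ = 1.3528; 1.3528 > 1 ⇒ diverges.

1.3528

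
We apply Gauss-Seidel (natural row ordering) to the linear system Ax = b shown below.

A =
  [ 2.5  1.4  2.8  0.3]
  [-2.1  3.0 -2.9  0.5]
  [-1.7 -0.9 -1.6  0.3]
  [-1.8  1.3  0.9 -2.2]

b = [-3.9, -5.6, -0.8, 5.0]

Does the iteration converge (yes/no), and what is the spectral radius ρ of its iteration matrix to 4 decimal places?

Write A = D+L+U with D = diag(2.5, 3, -1.6, -2.2).
GS T = -(D+L)⁻¹U: row 0 first, T[0,2] = -(2.8)/(2.5) = -1.1200; later rows by forward substitution.
  T[0,:] = [+0.0000  -0.5600  -1.1200  -0.1200]
  T[1,:] = [+0.0000  -0.3920  +0.1827  -0.2507]
  T[2,:] = [+0.0000  +0.8155  +1.0873  +0.4560]
  T[3,:] = [+0.0000  +0.5602  +1.4691  +0.1366]
eigenvalue magnitudes: 1.5281, 0.6067, 0.0896, 0.0000.
ρ(T) = max|λ| = 1.5281; 1.5281 > 1 ⇒ diverges.

no, ρ = 1.5281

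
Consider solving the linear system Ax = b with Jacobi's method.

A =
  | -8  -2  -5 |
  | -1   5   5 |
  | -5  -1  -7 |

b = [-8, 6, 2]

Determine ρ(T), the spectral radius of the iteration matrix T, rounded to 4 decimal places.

0.8530

Split A = D + L + U, D = diag(-8, 5, -7).
Jacobi: T = -D⁻¹(L+U), T[0,2] = -(-5)/(-8) = -0.6250; T[0,0] = 0.
  T[0,:] = [+0.0000, -0.2500, -0.6250]
  T[1,:] = [+0.2000, +0.0000, -1.0000]
  T[2,:] = [-0.7143, -0.1429, +0.0000]
eigenvalue magnitudes: 0.8530, 0.4341, 0.4341.
spectral radius ρ = 0.8530; 0.8530 < 1, so it converges for any x₀.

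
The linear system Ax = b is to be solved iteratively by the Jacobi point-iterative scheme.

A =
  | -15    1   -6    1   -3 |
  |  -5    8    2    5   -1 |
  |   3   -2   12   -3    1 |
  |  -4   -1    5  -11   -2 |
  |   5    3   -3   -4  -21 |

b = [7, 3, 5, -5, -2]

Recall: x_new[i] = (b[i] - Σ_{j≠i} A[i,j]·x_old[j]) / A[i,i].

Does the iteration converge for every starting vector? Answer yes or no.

Let D = diag(-15, 8, 12, -11, -21); L, U the strict triangles.
Jacobi: T = -D⁻¹(L+U), T[1,4] = -(-1)/(8) = +0.1250; T[1,1] = 0.
  T[0,:] = [+0.0000, +0.0667, -0.4000, +0.0667, -0.2000]
  T[1,:] = [+0.6250, +0.0000, -0.2500, -0.6250, +0.1250]
  T[2,:] = [-0.2500, +0.1667, +0.0000, +0.2500, -0.0833]
  T[3,:] = [-0.3636, -0.0909, +0.4545, +0.0000, -0.1818]
  T[4,:] = [+0.2381, +0.1429, -0.1429, -0.1905, +0.0000]
|roots of det(T-λI)|: 0.5268, 0.4168, 0.4168, 0.1567, 0.0692.
spectral radius ρ = 0.5268; 0.5268 < 1: convergent.

yes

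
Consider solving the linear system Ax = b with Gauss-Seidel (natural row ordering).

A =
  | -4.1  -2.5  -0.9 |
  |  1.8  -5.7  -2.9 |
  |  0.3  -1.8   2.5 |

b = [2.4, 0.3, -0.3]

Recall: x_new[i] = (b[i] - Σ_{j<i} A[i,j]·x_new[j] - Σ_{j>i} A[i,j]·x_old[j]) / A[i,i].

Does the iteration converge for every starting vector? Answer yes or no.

yes

A = D + L + U where D = diag(-4.1, -5.7, 2.5).
GS T = -(D+L)⁻¹U: row 0 first, T[0,2] = -(-0.9)/(-4.1) = -0.2195; later rows by forward substitution.
  T[0,:] = [+0.0000 -0.6098 -0.2195]
  T[1,:] = [+0.0000 -0.1926 -0.5781]
  T[2,:] = [+0.0000 -0.0655 -0.3899]
|roots of det(T-λI)|: 0.5094, 0.0731, 0.0000.
spectral radius ρ = 0.5094; 0.5094 < 1: convergent.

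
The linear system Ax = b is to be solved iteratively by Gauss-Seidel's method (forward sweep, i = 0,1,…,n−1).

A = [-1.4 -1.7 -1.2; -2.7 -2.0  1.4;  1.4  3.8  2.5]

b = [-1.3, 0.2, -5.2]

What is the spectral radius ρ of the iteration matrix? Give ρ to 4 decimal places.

1.1262

Split A = D + L + U, D = diag(-1.4, -2, 2.5).
T_GS = -(D+L)⁻¹U: row 0 first, T[0,1] = -(-1.7)/(-1.4) = -1.2143; later rows by forward substitution.
  T[0,:] = [+0.0000 -1.2143 -0.8571]
  T[1,:] = [+0.0000 +1.6393 +1.8571]
  T[2,:] = [+0.0000 -1.8117 -2.3429]
eigenvalue magnitudes: 1.1262, 0.4227, 0.0000.
ρ = 1.1262; 1.1262 > 1: divergent.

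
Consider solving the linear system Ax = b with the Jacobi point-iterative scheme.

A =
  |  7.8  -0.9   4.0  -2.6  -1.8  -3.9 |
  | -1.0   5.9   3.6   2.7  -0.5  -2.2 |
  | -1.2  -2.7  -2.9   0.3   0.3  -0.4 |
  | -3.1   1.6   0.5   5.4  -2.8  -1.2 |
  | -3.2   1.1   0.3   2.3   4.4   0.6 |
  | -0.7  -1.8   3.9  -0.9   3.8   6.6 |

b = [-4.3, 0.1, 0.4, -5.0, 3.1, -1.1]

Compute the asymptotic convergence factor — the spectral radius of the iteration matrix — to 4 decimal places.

1.1246

A = D + L + U where D = diag(7.8, 5.9, -2.9, 5.4, 4.4, 6.6).
Jacobi T = -D⁻¹(L+U): T[2,5] = -(-0.4)/(-2.9) = -0.1379; T[2,2] = 0.
  T[0,:] = [+0.0000  +0.1154  -0.5128  +0.3333  +0.2308  +0.5000]
  T[1,:] = [+0.1695  +0.0000  -0.6102  -0.4576  +0.0847  +0.3729]
  T[2,:] = [-0.4138  -0.9310  +0.0000  +0.1034  +0.1034  -0.1379]
  T[3,:] = [+0.5741  -0.2963  -0.0926  +0.0000  +0.5185  +0.2222]
  T[4,:] = [+0.7273  -0.2500  -0.0682  -0.5227  +0.0000  -0.1364]
  T[5,:] = [+0.1061  +0.2727  -0.5909  +0.1364  -0.5758  +0.0000]
|roots of det(T-λI)|: 1.1246, 0.6712, 0.6153, 0.6153, 0.5540, 0.0617.
spectral radius ρ = 1.1246; 1.1246 > 1, so it fails to converge.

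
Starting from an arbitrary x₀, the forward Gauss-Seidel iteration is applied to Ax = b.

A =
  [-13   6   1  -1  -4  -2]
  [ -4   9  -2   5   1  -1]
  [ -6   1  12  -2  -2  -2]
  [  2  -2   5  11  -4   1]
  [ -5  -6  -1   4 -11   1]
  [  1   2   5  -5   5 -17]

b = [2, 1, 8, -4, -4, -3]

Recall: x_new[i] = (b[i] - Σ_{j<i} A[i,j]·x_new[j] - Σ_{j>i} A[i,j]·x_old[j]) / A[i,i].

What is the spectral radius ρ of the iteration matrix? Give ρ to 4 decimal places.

A = D + L + U where D = diag(-13, 9, 12, 11, -11, -17).
Gauss-Seidel: T = -(D+L)⁻¹U, row 0 first, T[0,4] = -(-4)/(-13) = -0.3077; later rows by forward substitution.
  T[0,:] = [+0.0000 +0.4615 +0.0769 -0.0769 -0.3077 -0.1538]
  T[1,:] = [+0.0000 +0.2051 +0.2564 -0.5897 -0.2479 +0.0427]
  T[2,:] = [+0.0000 +0.2137 +0.0171 +0.1774 +0.0335 +0.0862]
  T[3,:] = [+0.0000 -0.1437 +0.0249 -0.1739 +0.3593 -0.0943]
  T[4,:] = [+0.0000 -0.3934 -0.1673 +0.2773 +0.4027 +0.0954]
  T[5,:] = [+0.0000 +0.0407 -0.0168 +0.1109 -0.0247 +0.0771]
|roots of det(T-λI)|: 0.8626, 0.3173, 0.1557, 0.1328, 0.0059, 0.0000.
ρ(T) = max|λ| = 0.8626; 0.8626 < 1 ⇒ converges.

0.8626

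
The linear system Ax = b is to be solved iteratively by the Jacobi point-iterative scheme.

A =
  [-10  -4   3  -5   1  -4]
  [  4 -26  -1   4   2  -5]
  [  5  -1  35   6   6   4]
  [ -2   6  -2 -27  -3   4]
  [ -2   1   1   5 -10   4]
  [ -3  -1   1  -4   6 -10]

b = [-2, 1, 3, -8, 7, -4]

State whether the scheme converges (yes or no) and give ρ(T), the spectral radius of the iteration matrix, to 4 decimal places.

yes, ρ = 0.6113

Write A = D+L+U with D = diag(-10, -26, 35, -27, -10, -10).
Jacobi: T = -D⁻¹(L+U), T[5,3] = -(-4)/(-10) = -0.4000; T[5,5] = 0.
  T[0,:] = [+0.0000 -0.4000 +0.3000 -0.5000 +0.1000 -0.4000]
  T[1,:] = [+0.1538 +0.0000 -0.0385 +0.1538 +0.0769 -0.1923]
  T[2,:] = [-0.1429 +0.0286 +0.0000 -0.1714 -0.1714 -0.1143]
  T[3,:] = [-0.0741 +0.2222 -0.0741 +0.0000 -0.1111 +0.1481]
  T[4,:] = [-0.2000 +0.1000 +0.1000 +0.5000 +0.0000 +0.4000]
  T[5,:] = [-0.3000 -0.1000 +0.1000 -0.4000 +0.6000 +0.0000]
|roots of det(T-λI)|: 0.6113, 0.3636, 0.3636, 0.2749, 0.2749, 0.1774.
ρ(T) = max|λ| = 0.6113; 0.6113 < 1, so it converges for any x₀.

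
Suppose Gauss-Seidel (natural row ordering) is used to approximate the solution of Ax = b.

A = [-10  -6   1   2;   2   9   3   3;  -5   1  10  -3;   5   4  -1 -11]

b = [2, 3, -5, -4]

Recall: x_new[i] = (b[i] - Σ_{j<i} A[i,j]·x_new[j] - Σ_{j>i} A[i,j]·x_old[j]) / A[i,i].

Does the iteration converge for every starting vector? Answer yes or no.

Write A = D+L+U with D = diag(-10, 9, 10, -11).
GS T = -(D+L)⁻¹U: row 0 first, T[0,2] = -(1)/(-10) = +0.1000; later rows by forward substitution.
  T[0,:] = [+0.0000  -0.6000  +0.1000  +0.2000]
  T[1,:] = [+0.0000  +0.1333  -0.3556  -0.3778]
  T[2,:] = [+0.0000  -0.3133  +0.0856  +0.4378]
  T[3,:] = [+0.0000  -0.1958  -0.0916  -0.0863]
moduli |λ_i(T)| = 0.5237, 0.2282, 0.2282, 0.0000.
ρ = 0.5237; 0.5237 < 1 ⇒ converges.

yes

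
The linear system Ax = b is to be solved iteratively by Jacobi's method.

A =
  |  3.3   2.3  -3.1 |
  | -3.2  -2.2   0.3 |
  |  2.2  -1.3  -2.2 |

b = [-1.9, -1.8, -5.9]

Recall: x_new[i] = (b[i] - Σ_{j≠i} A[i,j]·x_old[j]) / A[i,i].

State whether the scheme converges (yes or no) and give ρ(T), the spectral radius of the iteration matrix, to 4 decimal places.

Split A = D + L + U, D = diag(3.3, -2.2, -2.2).
Jacobi T = -D⁻¹(L+U): T[2,1] = -(-1.3)/(-2.2) = -0.5909; T[2,2] = 0.
  T[0,:] = [+0.0000, -0.6970, +0.9394]
  T[1,:] = [-1.4545, +0.0000, +0.1364]
  T[2,:] = [+1.0000, -0.5909, +0.0000]
|eigenvalues of T|: 1.5292, 1.1092, 0.4200.
ρ = 1.5292; 1.5292 > 1, so it fails to converge.

no, ρ = 1.5292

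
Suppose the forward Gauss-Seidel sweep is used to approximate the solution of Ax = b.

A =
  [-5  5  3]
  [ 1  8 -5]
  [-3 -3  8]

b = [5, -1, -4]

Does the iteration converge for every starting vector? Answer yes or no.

yes

Split A = D + L + U, D = diag(-5, 8, 8).
Gauss-Seidel: T = -(D+L)⁻¹U, row 0 first, T[0,1] = -(5)/(-5) = +1.0000; later rows by forward substitution.
  T[0,:] = [+0.0000 +1.0000 +0.6000]
  T[1,:] = [+0.0000 -0.1250 +0.5500]
  T[2,:] = [+0.0000 +0.3281 +0.4313]
|roots of det(T-λI)|: 0.6609, 0.3546, 0.0000.
ρ(T) = max|λ| = 0.6609; 0.6609 < 1: convergent.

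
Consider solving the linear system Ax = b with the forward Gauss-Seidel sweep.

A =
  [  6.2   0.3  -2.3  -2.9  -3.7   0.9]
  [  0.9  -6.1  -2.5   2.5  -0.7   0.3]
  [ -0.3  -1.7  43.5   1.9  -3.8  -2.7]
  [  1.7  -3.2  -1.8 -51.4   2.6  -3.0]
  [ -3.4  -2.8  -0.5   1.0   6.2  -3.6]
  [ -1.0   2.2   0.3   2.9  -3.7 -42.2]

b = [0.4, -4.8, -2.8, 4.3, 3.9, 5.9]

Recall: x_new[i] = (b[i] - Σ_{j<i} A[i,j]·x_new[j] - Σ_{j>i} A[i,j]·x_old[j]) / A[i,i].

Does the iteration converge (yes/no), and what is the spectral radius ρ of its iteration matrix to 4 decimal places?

Let D = diag(6.2, -6.1, 43.5, -51.4, 6.2, -42.2); L, U the strict triangles.
T_GS = -(D+L)⁻¹U: row 0 first, T[0,1] = -(0.3)/(6.2) = -0.0484; later rows by forward substitution.
  T[0,:] = [+0.0000, -0.0484, +0.3710, +0.4677, +0.5968, -0.1452]
  T[1,:] = [+0.0000, -0.0071, -0.3551, +0.4788, -0.0267, +0.0278]
  T[2,:] = [+0.0000, -0.0006, -0.0113, -0.0217, +0.0904, +0.0622]
  T[3,:] = [+0.0000, -0.0011, +0.0348, -0.0136, +0.0688, -0.0671]
  T[4,:] = [+0.0000, -0.0296, +0.0365, +0.4732, +0.3114, +0.5294]
  T[5,:] = [+0.0000, +0.0033, -0.0282, -0.0287, -0.0375, -0.0457]
|λ(T)| sorted: 0.3605, 0.0864, 0.0603, 0.0603, 0.0053, 0.0000.
ρ = 0.3605; 0.3605 < 1: convergent.

yes, ρ = 0.3605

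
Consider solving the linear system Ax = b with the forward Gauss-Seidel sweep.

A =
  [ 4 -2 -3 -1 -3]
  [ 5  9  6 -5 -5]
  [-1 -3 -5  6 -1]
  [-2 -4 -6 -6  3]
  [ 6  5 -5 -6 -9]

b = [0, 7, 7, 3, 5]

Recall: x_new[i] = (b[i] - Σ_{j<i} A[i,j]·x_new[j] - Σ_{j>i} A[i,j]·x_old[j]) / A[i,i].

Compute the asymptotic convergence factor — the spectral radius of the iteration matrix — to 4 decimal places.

Diagonal D = diag(4, 9, -5, -6, -9); L, U strict lower/upper.
T_GS = -(D+L)⁻¹U: row 0 first, T[0,1] = -(-2)/(4) = +0.5000; later rows by forward substitution.
  T[0,:] = [+0.0000 +0.5000 +0.7500 +0.2500 +0.7500]
  T[1,:] = [+0.0000 -0.2778 -1.0833 +0.4167 +0.1389]
  T[2,:] = [+0.0000 +0.0667 +0.5000 +0.9000 -0.4333]
  T[3,:] = [+0.0000 -0.0481 -0.0278 -1.2611 +0.5907]
  T[4,:] = [+0.0000 +0.1741 -0.3611 +0.7389 +0.4241]
eigenvalue magnitudes: 1.4573, 0.8735, 0.3396, 0.3085, 0.0000.
spectral radius ρ = 1.4573; 1.4573 > 1 ⇒ diverges.

1.4573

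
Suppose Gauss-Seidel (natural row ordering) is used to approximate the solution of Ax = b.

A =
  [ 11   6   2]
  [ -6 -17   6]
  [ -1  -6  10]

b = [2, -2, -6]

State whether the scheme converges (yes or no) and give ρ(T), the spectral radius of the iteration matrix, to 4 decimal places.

Let D = diag(11, -17, 10); L, U the strict triangles.
Gauss-Seidel: T = -(D+L)⁻¹U, row 0 first, T[0,2] = -(2)/(11) = -0.1818; later rows by forward substitution.
  T[0,:] = [+0.0000, -0.5455, -0.1818]
  T[1,:] = [+0.0000, +0.1925, +0.4171]
  T[2,:] = [+0.0000, +0.0610, +0.2321]
|λ(T)| sorted: 0.3730, 0.0516, 0.0000.
ρ(T) = max|λ| = 0.3730; 0.3730 < 1, so it converges for any x₀.

yes, ρ = 0.3730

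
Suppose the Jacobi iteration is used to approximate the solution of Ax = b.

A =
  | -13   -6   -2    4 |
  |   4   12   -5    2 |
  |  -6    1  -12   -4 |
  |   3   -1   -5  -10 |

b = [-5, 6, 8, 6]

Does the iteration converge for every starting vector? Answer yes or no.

Diagonal D = diag(-13, 12, -12, -10); L, U strict lower/upper.
Jacobi: T = -D⁻¹(L+U), T[3,0] = -(3)/(-10) = +0.3000; T[3,3] = 0.
  T[0,:] = [+0.0000, -0.4615, -0.1538, +0.3077]
  T[1,:] = [-0.3333, +0.0000, +0.4167, -0.1667]
  T[2,:] = [-0.5000, +0.0833, +0.0000, -0.3333]
  T[3,:] = [+0.3000, -0.1000, -0.5000, +0.0000]
|roots of det(T-λI)|: 0.9147, 0.4514, 0.4514, 0.1147.
spectral radius ρ = 0.9147; 0.9147 < 1 ⇒ converges.

yes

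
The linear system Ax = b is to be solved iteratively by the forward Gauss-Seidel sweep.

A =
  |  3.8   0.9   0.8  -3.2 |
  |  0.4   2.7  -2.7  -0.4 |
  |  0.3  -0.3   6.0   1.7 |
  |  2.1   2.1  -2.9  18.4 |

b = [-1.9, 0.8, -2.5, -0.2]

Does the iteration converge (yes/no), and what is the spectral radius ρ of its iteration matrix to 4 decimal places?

yes, ρ = 0.3087

Write A = D+L+U with D = diag(3.8, 2.7, 6, 18.4).
T_GS = -(D+L)⁻¹U: row 0 first, T[0,1] = -(0.9)/(3.8) = -0.2368; later rows by forward substitution.
  T[0,:] = [+0.0000  -0.2368  -0.2105  +0.8421]
  T[1,:] = [+0.0000  +0.0351  +1.0312  +0.0234]
  T[2,:] = [+0.0000  +0.0136  +0.0621  -0.3243]
  T[3,:] = [+0.0000  +0.0252  -0.0839  -0.1499]
moduli |λ_i(T)| = 0.3087, 0.1575, 0.1575, 0.0000.
ρ(T) = max|λ| = 0.3087; 0.3087 < 1, so it converges for any x₀.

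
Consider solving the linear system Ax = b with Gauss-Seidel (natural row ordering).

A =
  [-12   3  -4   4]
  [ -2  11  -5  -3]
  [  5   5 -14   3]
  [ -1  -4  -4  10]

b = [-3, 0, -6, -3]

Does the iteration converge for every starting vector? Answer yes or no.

yes

Diagonal D = diag(-12, 11, -14, 10); L, U strict lower/upper.
Gauss-Seidel: T = -(D+L)⁻¹U, row 0 first, T[0,2] = -(-4)/(-12) = -0.3333; later rows by forward substitution.
  T[0,:] = [+0.0000  +0.2500  -0.3333  +0.3333]
  T[1,:] = [+0.0000  +0.0455  +0.3939  +0.3333]
  T[2,:] = [+0.0000  +0.1055  +0.0216  +0.4524]
  T[3,:] = [+0.0000  +0.0854  +0.1329  +0.3476]
|eigenvalues of T|: 0.5984, 0.1579, 0.0258, 0.0000.
ρ(T) = max|λ| = 0.5984; 0.5984 < 1, so it converges for any x₀.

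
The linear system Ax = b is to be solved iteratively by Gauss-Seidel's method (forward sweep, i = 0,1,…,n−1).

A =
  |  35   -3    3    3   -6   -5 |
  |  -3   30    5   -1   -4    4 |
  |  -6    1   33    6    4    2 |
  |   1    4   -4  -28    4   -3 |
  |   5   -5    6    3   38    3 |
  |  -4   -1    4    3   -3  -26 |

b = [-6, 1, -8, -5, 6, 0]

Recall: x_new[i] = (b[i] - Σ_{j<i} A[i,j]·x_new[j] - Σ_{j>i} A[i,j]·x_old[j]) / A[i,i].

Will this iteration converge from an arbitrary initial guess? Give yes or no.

yes

Split A = D + L + U, D = diag(35, 30, 33, -28, 38, -26).
Gauss-Seidel: T = -(D+L)⁻¹U, row 0 first, T[0,4] = -(-6)/(35) = +0.1714; later rows by forward substitution.
  T[0,:] = [+0.0000  +0.0857  -0.0857  -0.0857  +0.1714  +0.1429]
  T[1,:] = [+0.0000  +0.0086  -0.1752  +0.0248  +0.1505  -0.1190]
  T[2,:] = [+0.0000  +0.0153  -0.0103  -0.1982  -0.0946  -0.0310]
  T[3,:] = [+0.0000  +0.0021  -0.0266  +0.0288  +0.1840  -0.1146]
  T[4,:] = [+0.0000  -0.0127  -0.0081  +0.0436  -0.0023  -0.0995]
  T[5,:] = [+0.0000  -0.0094  +0.0162  -0.0200  -0.0252  -0.0239]
|λ(T)| sorted: 0.1672, 0.0911, 0.0911, 0.0570, 0.0570, 0.0000.
ρ(T) = max|λ| = 0.1672; 0.1672 < 1: convergent.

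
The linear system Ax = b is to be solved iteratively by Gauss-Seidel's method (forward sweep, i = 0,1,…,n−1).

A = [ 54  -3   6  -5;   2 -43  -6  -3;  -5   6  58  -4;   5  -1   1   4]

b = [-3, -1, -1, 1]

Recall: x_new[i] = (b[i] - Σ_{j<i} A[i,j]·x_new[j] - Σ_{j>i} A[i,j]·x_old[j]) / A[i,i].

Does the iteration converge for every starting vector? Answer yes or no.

Write A = D+L+U with D = diag(54, -43, 58, 4).
T_GS = -(D+L)⁻¹U: row 0 first, T[0,1] = -(-3)/(54) = +0.0556; later rows by forward substitution.
  T[0,:] = [+0.0000 +0.0556 -0.1111 +0.0926]
  T[1,:] = [+0.0000 +0.0026 -0.1447 -0.0655]
  T[2,:] = [+0.0000 +0.0045 +0.0054 +0.0837]
  T[3,:] = [+0.0000 -0.0699 +0.1014 -0.1530]
eigenvalue magnitudes: 0.1970, 0.0897, 0.0378, 0.0000.
ρ = 0.1970; 0.1970 < 1: convergent.

yes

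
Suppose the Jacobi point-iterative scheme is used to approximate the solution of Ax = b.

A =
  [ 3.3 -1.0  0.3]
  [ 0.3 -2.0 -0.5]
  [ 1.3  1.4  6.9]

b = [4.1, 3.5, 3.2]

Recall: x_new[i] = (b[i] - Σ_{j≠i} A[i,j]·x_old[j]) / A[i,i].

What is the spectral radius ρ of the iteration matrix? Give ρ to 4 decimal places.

0.3955

A = D + L + U where D = diag(3.3, -2, 6.9).
Jacobi T = -D⁻¹(L+U): T[2,0] = -(1.3)/(6.9) = -0.1884; T[2,2] = 0.
  T[0,:] = [+0.0000, +0.3030, -0.0909]
  T[1,:] = [+0.1500, +0.0000, -0.2500]
  T[2,:] = [-0.1884, -0.2029, +0.0000]
eigenvalue magnitudes: 0.3955, 0.2076, 0.2076.
ρ(T) = max|λ| = 0.3955; 0.3955 < 1, so it converges for any x₀.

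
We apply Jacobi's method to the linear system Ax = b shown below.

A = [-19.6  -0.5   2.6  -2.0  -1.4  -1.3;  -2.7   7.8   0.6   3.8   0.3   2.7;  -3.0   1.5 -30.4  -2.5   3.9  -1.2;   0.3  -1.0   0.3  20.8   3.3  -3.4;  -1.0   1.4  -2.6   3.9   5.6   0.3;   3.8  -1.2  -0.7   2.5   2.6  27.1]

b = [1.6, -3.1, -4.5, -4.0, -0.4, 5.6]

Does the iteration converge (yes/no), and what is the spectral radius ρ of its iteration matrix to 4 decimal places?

yes, ρ = 0.3969

Diagonal D = diag(-19.6, 7.8, -30.4, 20.8, 5.6, 27.1); L, U strict lower/upper.
Jacobi: T = -D⁻¹(L+U), T[5,3] = -(2.5)/(27.1) = -0.0923; T[5,5] = 0.
  T[0,:] = [+0.0000, -0.0255, +0.1327, -0.1020, -0.0714, -0.0663]
  T[1,:] = [+0.3462, +0.0000, -0.0769, -0.4872, -0.0385, -0.3462]
  T[2,:] = [-0.0987, +0.0493, +0.0000, -0.0822, +0.1283, -0.0395]
  T[3,:] = [-0.0144, +0.0481, -0.0144, +0.0000, -0.1587, +0.1635]
  T[4,:] = [+0.1786, -0.2500, +0.4643, -0.6964, +0.0000, -0.0536]
  T[5,:] = [-0.1402, +0.0443, +0.0258, -0.0923, -0.0959, +0.0000]
|λ(T)| sorted: 0.3969, 0.2789, 0.2789, 0.2151, 0.2151, 0.0841.
ρ(T) = max|λ| = 0.3969; 0.3969 < 1 ⇒ converges.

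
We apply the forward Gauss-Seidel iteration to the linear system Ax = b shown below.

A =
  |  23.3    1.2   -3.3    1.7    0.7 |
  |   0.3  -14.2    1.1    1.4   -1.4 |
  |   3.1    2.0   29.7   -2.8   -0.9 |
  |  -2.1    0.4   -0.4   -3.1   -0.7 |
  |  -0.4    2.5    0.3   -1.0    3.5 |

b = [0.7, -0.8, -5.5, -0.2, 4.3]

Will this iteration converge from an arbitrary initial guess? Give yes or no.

Let D = diag(23.3, -14.2, 29.7, -3.1, 3.5); L, U the strict triangles.
Gauss-Seidel: T = -(D+L)⁻¹U, row 0 first, T[0,1] = -(1.2)/(23.3) = -0.0515; later rows by forward substitution.
  T[0,:] = [+0.0000  -0.0515  +0.1416  -0.0730  -0.0300]
  T[1,:] = [+0.0000  -0.0011  +0.0805  +0.0971  -0.0992]
  T[2,:] = [+0.0000  +0.0054  -0.0202  +0.0954  +0.0401]
  T[3,:] = [+0.0000  +0.0340  -0.0830  +0.0496  -0.2234]
  T[4,:] = [+0.0000  +0.0042  -0.0633  -0.0716  +0.0002]
eigenvalue magnitudes: 0.1725, 0.1199, 0.1199, 0.0039, 0.0000.
ρ(T) = max|λ| = 0.1725; 0.1725 < 1 ⇒ converges.

yes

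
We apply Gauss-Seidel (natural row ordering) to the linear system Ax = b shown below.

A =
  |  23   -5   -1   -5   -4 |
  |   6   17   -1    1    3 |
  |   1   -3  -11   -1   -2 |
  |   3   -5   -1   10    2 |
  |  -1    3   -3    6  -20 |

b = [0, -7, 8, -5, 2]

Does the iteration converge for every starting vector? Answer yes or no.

A = D + L + U where D = diag(23, 17, -11, 10, -20).
Gauss-Seidel: T = -(D+L)⁻¹U, row 0 first, T[0,4] = -(-4)/(23) = +0.1739; later rows by forward substitution.
  T[0,:] = [+0.0000  +0.2174  +0.0435  +0.2174  +0.1739]
  T[1,:] = [+0.0000  -0.0767  +0.0435  -0.1355  -0.2379]
  T[2,:] = [+0.0000  +0.0407  -0.0079  -0.0342  -0.1011]
  T[3,:] = [+0.0000  -0.0995  +0.0079  -0.1364  -0.3812]
  T[4,:] = [+0.0000  -0.0583  +0.0079  -0.0670  -0.1436]
|λ(T)| sorted: 0.3863, 0.0368, 0.0354, 0.0231, 0.0000.
spectral radius ρ = 0.3863; 0.3863 < 1 ⇒ converges.

yes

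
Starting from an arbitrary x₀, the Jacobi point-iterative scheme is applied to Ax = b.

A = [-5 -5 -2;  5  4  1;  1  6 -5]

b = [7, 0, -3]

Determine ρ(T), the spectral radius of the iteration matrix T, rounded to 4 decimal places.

1.1900

Split A = D + L + U, D = diag(-5, 4, -5).
T_J = -D⁻¹(L+U): T[2,1] = -(6)/(-5) = +1.2000; T[2,2] = 0.
  T[0,:] = [+0.0000  -1.0000  -0.4000]
  T[1,:] = [-1.2500  +0.0000  -0.2500]
  T[2,:] = [+0.2000  +1.2000  +0.0000]
|λ(T)| sorted: 1.1900, 0.7391, 0.7391.
spectral radius ρ = 1.1900; 1.1900 > 1 ⇒ diverges.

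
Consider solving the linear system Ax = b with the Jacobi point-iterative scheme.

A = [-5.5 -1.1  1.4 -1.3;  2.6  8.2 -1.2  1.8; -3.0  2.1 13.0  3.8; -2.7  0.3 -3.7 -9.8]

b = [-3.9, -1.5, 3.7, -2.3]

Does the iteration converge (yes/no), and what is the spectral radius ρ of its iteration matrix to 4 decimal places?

A = D + L + U where D = diag(-5.5, 8.2, 13, -9.8).
Jacobi T = -D⁻¹(L+U): T[3,0] = -(-2.7)/(-9.8) = -0.2755; T[3,3] = 0.
  T[0,:] = [+0.0000 -0.2000 +0.2545 -0.2364]
  T[1,:] = [-0.3171 +0.0000 +0.1463 -0.2195]
  T[2,:] = [+0.2308 -0.1615 +0.0000 -0.2923]
  T[3,:] = [-0.2755 +0.0306 -0.3776 +0.0000]
|eigenvalues of T|: 0.5287, 0.3882, 0.2876, 0.1471.
spectral radius ρ = 0.5287; 0.5287 < 1, so it converges for any x₀.

yes, ρ = 0.5287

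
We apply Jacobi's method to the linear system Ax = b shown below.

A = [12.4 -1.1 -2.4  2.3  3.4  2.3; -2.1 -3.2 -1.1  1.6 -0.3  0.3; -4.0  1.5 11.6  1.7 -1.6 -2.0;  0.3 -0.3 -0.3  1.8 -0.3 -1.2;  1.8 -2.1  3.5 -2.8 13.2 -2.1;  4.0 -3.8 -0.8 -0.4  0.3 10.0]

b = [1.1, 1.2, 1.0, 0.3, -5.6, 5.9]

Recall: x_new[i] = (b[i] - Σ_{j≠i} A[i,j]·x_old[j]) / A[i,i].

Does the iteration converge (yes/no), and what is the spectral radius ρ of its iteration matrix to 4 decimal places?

Diagonal D = diag(12.4, -3.2, 11.6, 1.8, 13.2, 10); L, U strict lower/upper.
T_J = -D⁻¹(L+U): T[4,1] = -(-2.1)/(13.2) = +0.1591; T[4,4] = 0.
  T[0,:] = [+0.0000 +0.0887 +0.1935 -0.1855 -0.2742 -0.1855]
  T[1,:] = [-0.6562 +0.0000 -0.3438 +0.5000 -0.0938 +0.0938]
  T[2,:] = [+0.3448 -0.1293 +0.0000 -0.1466 +0.1379 +0.1724]
  T[3,:] = [-0.1667 +0.1667 +0.1667 +0.0000 +0.1667 +0.6667]
  T[4,:] = [-0.1364 +0.1591 -0.2652 +0.2121 +0.0000 +0.1591]
  T[5,:] = [-0.4000 +0.3800 +0.0800 +0.0400 -0.0300 +0.0000]
|eigenvalues of T|: 0.8641, 0.4285, 0.4285, 0.1848, 0.1848, 0.1425.
spectral radius ρ = 0.8641; 0.8641 < 1: convergent.

yes, ρ = 0.8641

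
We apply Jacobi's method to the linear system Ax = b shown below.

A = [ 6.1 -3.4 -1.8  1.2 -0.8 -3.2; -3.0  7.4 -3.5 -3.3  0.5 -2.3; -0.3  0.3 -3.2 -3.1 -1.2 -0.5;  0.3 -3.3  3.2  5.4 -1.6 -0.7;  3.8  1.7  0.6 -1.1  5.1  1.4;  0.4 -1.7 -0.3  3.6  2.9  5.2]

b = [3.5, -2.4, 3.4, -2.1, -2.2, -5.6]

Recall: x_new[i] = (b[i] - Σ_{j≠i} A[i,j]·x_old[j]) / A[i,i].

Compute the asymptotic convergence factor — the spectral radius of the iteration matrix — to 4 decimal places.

1.1593

Split A = D + L + U, D = diag(6.1, 7.4, -3.2, 5.4, 5.1, 5.2).
Jacobi T = -D⁻¹(L+U): T[2,0] = -(-0.3)/(-3.2) = -0.0938; T[2,2] = 0.
  T[0,:] = [+0.0000, +0.5574, +0.2951, -0.1967, +0.1311, +0.5246]
  T[1,:] = [+0.4054, +0.0000, +0.4730, +0.4459, -0.0676, +0.3108]
  T[2,:] = [-0.0938, +0.0938, +0.0000, -0.9688, -0.3750, -0.1562]
  T[3,:] = [-0.0556, +0.6111, -0.5926, +0.0000, +0.2963, +0.1296]
  T[4,:] = [-0.7451, -0.3333, -0.1176, +0.2157, +0.0000, -0.2745]
  T[5,:] = [-0.0769, +0.3269, +0.0577, -0.6923, -0.5577, +0.0000]
|λ(T)| sorted: 1.1593, 0.9608, 0.7550, 0.5690, 0.5690, 0.0018.
ρ(T) = max|λ| = 1.1593; 1.1593 > 1 ⇒ diverges.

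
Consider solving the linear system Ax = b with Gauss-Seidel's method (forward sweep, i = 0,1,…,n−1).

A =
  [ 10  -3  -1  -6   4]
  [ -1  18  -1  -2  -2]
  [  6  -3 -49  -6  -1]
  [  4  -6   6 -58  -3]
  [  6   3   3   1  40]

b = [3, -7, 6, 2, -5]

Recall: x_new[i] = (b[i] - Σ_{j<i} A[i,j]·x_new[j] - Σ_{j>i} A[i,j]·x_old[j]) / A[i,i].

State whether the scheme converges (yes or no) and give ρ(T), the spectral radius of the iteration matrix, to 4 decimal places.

Diagonal D = diag(10, 18, -49, -58, 40); L, U strict lower/upper.
T_GS = -(D+L)⁻¹U: row 0 first, T[0,3] = -(-6)/(10) = +0.6000; later rows by forward substitution.
  T[0,:] = [+0.0000  +0.3000  +0.1000  +0.6000  -0.4000]
  T[1,:] = [+0.0000  +0.0167  +0.0611  +0.1444  +0.0889]
  T[2,:] = [+0.0000  +0.0357  +0.0085  -0.0578  -0.0748]
  T[3,:] = [+0.0000  +0.0227  +0.0015  +0.0205  -0.0962]
  T[4,:] = [+0.0000  -0.0495  -0.0203  -0.0970  +0.0614]
eigenvalue magnitudes: 0.1550, 0.0507, 0.0507, 0.0398, 0.0000.
spectral radius ρ = 0.1550; 0.1550 < 1 ⇒ converges.

yes, ρ = 0.1550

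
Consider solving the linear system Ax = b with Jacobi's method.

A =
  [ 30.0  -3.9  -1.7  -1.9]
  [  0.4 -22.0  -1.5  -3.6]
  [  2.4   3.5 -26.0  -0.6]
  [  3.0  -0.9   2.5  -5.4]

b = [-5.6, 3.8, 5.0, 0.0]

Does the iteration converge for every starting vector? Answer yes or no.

yes

Diagonal D = diag(30, -22, -26, -5.4); L, U strict lower/upper.
Jacobi T = -D⁻¹(L+U): T[1,0] = -(0.4)/(-22) = +0.0182; T[1,1] = 0.
  T[0,:] = [+0.0000  +0.1300  +0.0567  +0.0633]
  T[1,:] = [+0.0182  +0.0000  -0.0682  -0.1636]
  T[2,:] = [+0.0923  +0.1346  +0.0000  -0.0231]
  T[3,:] = [+0.5556  -0.1667  +0.4630  +0.0000]
|λ(T)| sorted: 0.3236, 0.2694, 0.2694, 0.0486.
ρ = 0.3236; 0.3236 < 1 ⇒ converges.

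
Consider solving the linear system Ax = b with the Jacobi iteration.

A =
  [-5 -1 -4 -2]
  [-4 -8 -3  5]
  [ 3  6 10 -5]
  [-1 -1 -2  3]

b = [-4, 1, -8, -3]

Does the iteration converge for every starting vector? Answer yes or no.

no

Write A = D+L+U with D = diag(-5, -8, 10, 3).
Jacobi: T = -D⁻¹(L+U), T[3,0] = -(-1)/(3) = +0.3333; T[3,3] = 0.
  T[0,:] = [+0.0000, -0.2000, -0.8000, -0.4000]
  T[1,:] = [-0.5000, +0.0000, -0.3750, +0.6250]
  T[2,:] = [-0.3000, -0.6000, +0.0000, +0.5000]
  T[3,:] = [+0.3333, +0.3333, +0.6667, +0.0000]
|λ(T)| sorted: 1.2258, 0.6354, 0.6354, 0.1128.
ρ = 1.2258; 1.2258 > 1 ⇒ diverges.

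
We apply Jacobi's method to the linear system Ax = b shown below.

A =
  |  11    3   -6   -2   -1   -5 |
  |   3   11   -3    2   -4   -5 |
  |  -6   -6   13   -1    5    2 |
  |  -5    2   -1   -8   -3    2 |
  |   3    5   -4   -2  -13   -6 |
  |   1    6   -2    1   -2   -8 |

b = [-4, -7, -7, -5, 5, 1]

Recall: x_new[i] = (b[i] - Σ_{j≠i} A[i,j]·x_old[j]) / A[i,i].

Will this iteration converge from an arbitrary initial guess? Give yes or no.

Split A = D + L + U, D = diag(11, 11, 13, -8, -13, -8).
Jacobi T = -D⁻¹(L+U): T[1,3] = -(2)/(11) = -0.1818; T[1,1] = 0.
  T[0,:] = [+0.0000 -0.2727 +0.5455 +0.1818 +0.0909 +0.4545]
  T[1,:] = [-0.2727 +0.0000 +0.2727 -0.1818 +0.3636 +0.4545]
  T[2,:] = [+0.4615 +0.4615 +0.0000 +0.0769 -0.3846 -0.1538]
  T[3,:] = [-0.6250 +0.2500 -0.1250 +0.0000 -0.3750 +0.2500]
  T[4,:] = [+0.2308 +0.3846 -0.3077 -0.1538 +0.0000 -0.4615]
  T[5,:] = [+0.1250 +0.7500 -0.2500 +0.1250 -0.2500 +0.0000]
moduli |λ_i(T)| = 1.3911, 0.5781, 0.5781, 0.5720, 0.1555, 0.1555.
spectral radius ρ = 1.3911; 1.3911 > 1, so it fails to converge.

no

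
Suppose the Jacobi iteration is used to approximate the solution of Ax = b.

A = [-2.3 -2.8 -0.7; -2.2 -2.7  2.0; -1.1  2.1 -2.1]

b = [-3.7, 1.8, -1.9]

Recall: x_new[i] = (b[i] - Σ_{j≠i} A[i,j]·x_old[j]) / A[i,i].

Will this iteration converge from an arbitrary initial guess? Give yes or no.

Write A = D+L+U with D = diag(-2.3, -2.7, -2.1).
Jacobi: T = -D⁻¹(L+U), T[1,2] = -(2)/(-2.7) = +0.7407; T[1,1] = 0.
  T[0,:] = [+0.0000, -1.2174, -0.3043]
  T[1,:] = [-0.8148, +0.0000, +0.7407]
  T[2,:] = [-0.5238, +1.0000, +0.0000]
moduli |λ_i(T)| = 1.5365, 1.1167, 0.4198.
spectral radius ρ = 1.5365; 1.5365 > 1: divergent.

no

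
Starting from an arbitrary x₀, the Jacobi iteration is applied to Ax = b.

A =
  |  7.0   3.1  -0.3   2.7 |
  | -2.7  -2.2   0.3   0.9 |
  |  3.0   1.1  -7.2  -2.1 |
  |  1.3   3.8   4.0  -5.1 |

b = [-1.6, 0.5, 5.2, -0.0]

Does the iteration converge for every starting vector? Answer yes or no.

yes

Write A = D+L+U with D = diag(7, -2.2, -7.2, -5.1).
Jacobi T = -D⁻¹(L+U): T[3,0] = -(1.3)/(-5.1) = +0.2549; T[3,3] = 0.
  T[0,:] = [+0.0000  -0.4429  +0.0429  -0.3857]
  T[1,:] = [-1.2273  +0.0000  +0.1364  +0.4091]
  T[2,:] = [+0.4167  +0.1528  +0.0000  -0.2917]
  T[3,:] = [+0.2549  +0.7451  +0.7843  +0.0000]
|eigenvalues of T|: 0.9335, 0.7447, 0.4133, 0.4133.
ρ(T) = max|λ| = 0.9335; 0.9335 < 1, so it converges for any x₀.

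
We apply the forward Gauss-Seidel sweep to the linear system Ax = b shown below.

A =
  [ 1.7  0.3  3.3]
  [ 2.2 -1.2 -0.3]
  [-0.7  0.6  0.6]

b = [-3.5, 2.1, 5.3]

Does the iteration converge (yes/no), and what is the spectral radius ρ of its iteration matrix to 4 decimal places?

no, ρ = 1.2614

Diagonal D = diag(1.7, -1.2, 0.6); L, U strict lower/upper.
Gauss-Seidel: T = -(D+L)⁻¹U, row 0 first, T[0,2] = -(3.3)/(1.7) = -1.9412; later rows by forward substitution.
  T[0,:] = [+0.0000, -0.1765, -1.9412]
  T[1,:] = [+0.0000, -0.3235, -3.8088]
  T[2,:] = [+0.0000, +0.1176, +1.5441]
|eigenvalues of T|: 1.2614, 0.0408, 0.0000.
spectral radius ρ = 1.2614; 1.2614 > 1: divergent.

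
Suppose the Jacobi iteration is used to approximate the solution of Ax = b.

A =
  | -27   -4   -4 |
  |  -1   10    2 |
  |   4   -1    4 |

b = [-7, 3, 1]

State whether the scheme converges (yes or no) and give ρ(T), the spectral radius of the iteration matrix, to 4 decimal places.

A = D + L + U where D = diag(-27, 10, 4).
Jacobi T = -D⁻¹(L+U): T[2,1] = -(-1)/(4) = +0.2500; T[2,2] = 0.
  T[0,:] = [+0.0000, -0.1481, -0.1481]
  T[1,:] = [+0.1000, +0.0000, -0.2000]
  T[2,:] = [-1.0000, +0.2500, +0.0000]
moduli |λ_i(T)| = 0.4066, 0.2863, 0.2863.
ρ(T) = max|λ| = 0.4066; 0.4066 < 1: convergent.

yes, ρ = 0.4066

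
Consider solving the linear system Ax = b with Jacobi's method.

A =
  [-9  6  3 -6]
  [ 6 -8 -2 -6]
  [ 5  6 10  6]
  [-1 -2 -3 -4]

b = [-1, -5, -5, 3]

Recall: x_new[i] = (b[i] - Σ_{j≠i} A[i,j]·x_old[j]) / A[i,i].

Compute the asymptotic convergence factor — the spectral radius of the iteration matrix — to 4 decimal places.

1.1523

Let D = diag(-9, -8, 10, -4); L, U the strict triangles.
T_J = -D⁻¹(L+U): T[2,3] = -(6)/(10) = -0.6000; T[2,2] = 0.
  T[0,:] = [+0.0000, +0.6667, +0.3333, -0.6667]
  T[1,:] = [+0.7500, +0.0000, -0.2500, -0.7500]
  T[2,:] = [-0.5000, -0.6000, +0.0000, -0.6000]
  T[3,:] = [-0.2500, -0.5000, -0.7500, +0.0000]
|eigenvalues of T|: 1.1523, 0.9124, 0.9124, 0.5690.
ρ = 1.1523; 1.1523 > 1, so it fails to converge.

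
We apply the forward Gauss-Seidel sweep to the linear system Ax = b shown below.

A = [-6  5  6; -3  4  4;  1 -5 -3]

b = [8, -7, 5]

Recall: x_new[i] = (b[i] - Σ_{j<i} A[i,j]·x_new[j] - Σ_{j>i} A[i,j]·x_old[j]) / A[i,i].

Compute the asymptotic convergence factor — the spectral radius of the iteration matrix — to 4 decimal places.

Split A = D + L + U, D = diag(-6, 4, -3).
GS T = -(D+L)⁻¹U: row 0 first, T[0,2] = -(6)/(-6) = +1.0000; later rows by forward substitution.
  T[0,:] = [+0.0000  +0.8333  +1.0000]
  T[1,:] = [+0.0000  +0.6250  -0.2500]
  T[2,:] = [+0.0000  -0.7639  +0.7500]
moduli |λ_i(T)| = 1.1290, 0.2460, 0.0000.
ρ(T) = max|λ| = 1.1290; 1.1290 > 1 ⇒ diverges.

1.1290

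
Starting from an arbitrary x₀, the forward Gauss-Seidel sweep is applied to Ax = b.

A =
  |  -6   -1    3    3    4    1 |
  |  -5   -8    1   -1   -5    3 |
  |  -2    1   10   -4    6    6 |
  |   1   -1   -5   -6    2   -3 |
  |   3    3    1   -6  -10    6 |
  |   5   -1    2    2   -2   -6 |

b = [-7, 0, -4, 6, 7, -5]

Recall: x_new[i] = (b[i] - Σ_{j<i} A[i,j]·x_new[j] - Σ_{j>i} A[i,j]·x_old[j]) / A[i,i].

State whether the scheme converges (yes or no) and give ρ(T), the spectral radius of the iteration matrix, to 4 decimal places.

Write A = D+L+U with D = diag(-6, -8, 10, -6, -10, -6).
Gauss-Seidel: T = -(D+L)⁻¹U, row 0 first, T[0,5] = -(1)/(-6) = +0.1667; later rows by forward substitution.
  T[0,:] = [+0.0000  -0.1667  +0.5000  +0.5000  +0.6667  +0.1667]
  T[1,:] = [+0.0000  +0.1042  -0.1875  -0.4375  -1.0417  +0.2708]
  T[2,:] = [+0.0000  -0.0438  +0.1188  +0.5438  -0.3625  -0.5938]
  T[3,:] = [+0.0000  -0.0087  +0.0156  -0.2969  +0.9201  -0.0226]
  T[4,:] = [+0.0000  -0.0179  +0.0963  +0.2513  -0.7008  +0.6854]
  T[5,:] = [+0.0000  -0.1678  +0.4606  +0.4881  +1.1487  -0.3402]
|eigenvalues of T|: 1.3932, 0.5147, 0.2899, 0.2899, 0.0230, 0.0000.
ρ(T) = max|λ| = 1.3932; 1.3932 > 1: divergent.

no, ρ = 1.3932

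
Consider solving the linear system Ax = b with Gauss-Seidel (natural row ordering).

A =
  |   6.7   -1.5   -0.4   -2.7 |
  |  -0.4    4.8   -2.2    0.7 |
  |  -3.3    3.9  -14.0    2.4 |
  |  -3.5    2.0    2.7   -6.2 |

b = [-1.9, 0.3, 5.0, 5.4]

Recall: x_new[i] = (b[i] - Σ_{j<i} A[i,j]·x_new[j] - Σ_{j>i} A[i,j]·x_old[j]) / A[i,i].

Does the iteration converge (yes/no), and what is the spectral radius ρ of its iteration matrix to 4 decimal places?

A = D + L + U where D = diag(6.7, 4.8, -14, -6.2).
T_GS = -(D+L)⁻¹U: row 0 first, T[0,3] = -(-2.7)/(6.7) = +0.4030; later rows by forward substitution.
  T[0,:] = [+0.0000 +0.2239 +0.0597 +0.4030]
  T[1,:] = [+0.0000 +0.0187 +0.4633 -0.1123]
  T[2,:] = [+0.0000 -0.0476 +0.1150 +0.0452]
  T[3,:] = [+0.0000 -0.1411 +0.1658 -0.2440]
moduli |λ_i(T)| = 0.3131, 0.1781, 0.1781, 0.0000.
ρ = 0.3131; 0.3131 < 1: convergent.

yes, ρ = 0.3131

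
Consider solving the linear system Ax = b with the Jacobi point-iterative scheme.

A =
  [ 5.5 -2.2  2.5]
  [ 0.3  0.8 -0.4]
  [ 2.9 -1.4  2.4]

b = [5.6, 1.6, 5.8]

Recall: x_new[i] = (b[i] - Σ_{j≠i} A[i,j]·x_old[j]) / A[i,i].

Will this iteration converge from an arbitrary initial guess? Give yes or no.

Let D = diag(5.5, 0.8, 2.4); L, U the strict triangles.
Jacobi: T = -D⁻¹(L+U), T[1,2] = -(-0.4)/(0.8) = +0.5000; T[1,1] = 0.
  T[0,:] = [+0.0000 +0.4000 -0.4545]
  T[1,:] = [-0.3750 +0.0000 +0.5000]
  T[2,:] = [-1.2083 +0.5833 +0.0000]
|eigenvalues of T|: 0.9196, 0.6979, 0.2216.
ρ = 0.9196; 0.9196 < 1, so it converges for any x₀.

yes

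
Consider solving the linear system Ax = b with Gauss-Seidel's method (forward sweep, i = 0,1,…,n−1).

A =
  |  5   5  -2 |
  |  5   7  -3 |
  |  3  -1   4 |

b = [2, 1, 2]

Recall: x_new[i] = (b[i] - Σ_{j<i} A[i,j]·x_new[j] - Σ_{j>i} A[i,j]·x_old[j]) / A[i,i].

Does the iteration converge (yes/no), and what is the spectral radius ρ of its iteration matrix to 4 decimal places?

Diagonal D = diag(5, 7, 4); L, U strict lower/upper.
Gauss-Seidel: T = -(D+L)⁻¹U, row 0 first, T[0,1] = -(5)/(5) = -1.0000; later rows by forward substitution.
  T[0,:] = [+0.0000 -1.0000 +0.4000]
  T[1,:] = [+0.0000 +0.7143 +0.1429]
  T[2,:] = [+0.0000 +0.9286 -0.2643]
eigenvalue magnitudes: 0.8350, 0.3850, 0.0000.
ρ(T) = max|λ| = 0.8350; 0.8350 < 1 ⇒ converges.

yes, ρ = 0.8350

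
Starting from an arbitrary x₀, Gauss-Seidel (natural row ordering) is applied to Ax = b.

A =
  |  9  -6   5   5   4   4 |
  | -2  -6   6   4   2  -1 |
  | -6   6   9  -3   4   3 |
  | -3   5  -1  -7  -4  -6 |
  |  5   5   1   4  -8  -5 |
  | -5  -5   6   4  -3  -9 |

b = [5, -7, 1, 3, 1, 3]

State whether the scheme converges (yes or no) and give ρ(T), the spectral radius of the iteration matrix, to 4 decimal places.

no, ρ = 1.4590

Write A = D+L+U with D = diag(9, -6, 9, -7, -8, -9).
GS T = -(D+L)⁻¹U: row 0 first, T[0,5] = -(4)/(9) = -0.4444; later rows by forward substitution.
  T[0,:] = [+0.0000, +0.6667, -0.5556, -0.5556, -0.4444, -0.4444]
  T[1,:] = [+0.0000, -0.2222, +1.1852, +0.8519, +0.4815, -0.0185]
  T[2,:] = [+0.0000, +0.5926, -1.1605, -0.6049, -1.0617, -0.6173]
  T[3,:] = [+0.0000, -0.5291, +1.2504, +0.9330, +0.1146, -0.5917]
  T[4,:] = [+0.0000, +0.0873, +0.8737, +0.5761, -0.0522, -1.2874]
  T[5,:] = [+0.0000, -0.1161, -0.8589, -0.3453, -0.6600, +0.0118]
|λ(T)| sorted: 1.4590, 0.7973, 0.4036, 0.3064, 0.3064, 0.0000.
ρ(T) = max|λ| = 1.4590; 1.4590 > 1, so it fails to converge.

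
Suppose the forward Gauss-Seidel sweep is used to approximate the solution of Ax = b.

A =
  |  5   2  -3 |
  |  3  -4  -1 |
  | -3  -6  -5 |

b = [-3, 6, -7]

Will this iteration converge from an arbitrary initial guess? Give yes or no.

Diagonal D = diag(5, -4, -5); L, U strict lower/upper.
GS T = -(D+L)⁻¹U: row 0 first, T[0,1] = -(2)/(5) = -0.4000; later rows by forward substitution.
  T[0,:] = [+0.0000  -0.4000  +0.6000]
  T[1,:] = [+0.0000  -0.3000  +0.2000]
  T[2,:] = [+0.0000  +0.6000  -0.6000]
|λ(T)| sorted: 0.8275, 0.0725, 0.0000.
spectral radius ρ = 0.8275; 0.8275 < 1, so it converges for any x₀.

yes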